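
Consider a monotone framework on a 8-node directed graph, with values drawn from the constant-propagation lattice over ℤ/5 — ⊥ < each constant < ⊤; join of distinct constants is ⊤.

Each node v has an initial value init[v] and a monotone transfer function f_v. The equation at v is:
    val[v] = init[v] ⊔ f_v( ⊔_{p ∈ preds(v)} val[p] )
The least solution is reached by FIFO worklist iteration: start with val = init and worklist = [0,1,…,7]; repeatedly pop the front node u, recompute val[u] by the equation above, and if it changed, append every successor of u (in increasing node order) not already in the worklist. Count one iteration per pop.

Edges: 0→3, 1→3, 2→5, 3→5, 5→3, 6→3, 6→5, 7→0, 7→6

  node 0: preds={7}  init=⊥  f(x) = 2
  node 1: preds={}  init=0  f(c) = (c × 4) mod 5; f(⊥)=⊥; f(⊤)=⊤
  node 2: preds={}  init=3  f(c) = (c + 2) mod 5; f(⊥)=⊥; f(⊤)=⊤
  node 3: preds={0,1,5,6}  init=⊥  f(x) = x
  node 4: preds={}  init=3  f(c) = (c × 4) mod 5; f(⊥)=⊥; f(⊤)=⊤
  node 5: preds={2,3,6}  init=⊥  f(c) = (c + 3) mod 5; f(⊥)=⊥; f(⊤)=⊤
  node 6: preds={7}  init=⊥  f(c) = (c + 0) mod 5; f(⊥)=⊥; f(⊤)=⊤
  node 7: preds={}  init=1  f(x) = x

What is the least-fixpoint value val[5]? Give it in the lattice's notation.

⊤

Worklist (10 pops):
  #1 pop 0: in=1 → 2 (was ⊥); enqueue []
  #2 pop 1: in=⊥ → 0 (no change)
  #3 pop 2: in=⊥ → 3 (no change)
  #4 pop 3: in=⊤ → ⊤ (was ⊥); enqueue []
  #5 pop 4: in=⊥ → 3 (no change)
  #6 pop 5: in=⊤ → ⊤ (was ⊥); enqueue [3]
  #7 pop 6: in=1 → 1 (was ⊥); enqueue [5]
  #8 pop 7: in=⊥ → 1 (no change)
  #9 pop 3: in=⊤ → ⊤ (no change)
  #10 pop 5: in=⊤ → ⊤ (no change)

Fixpoint:
  val[0] = 2
  val[1] = 0
  val[2] = 3
  val[3] = ⊤
  val[4] = 3
  val[5] = ⊤
  val[6] = 1
  val[7] = 1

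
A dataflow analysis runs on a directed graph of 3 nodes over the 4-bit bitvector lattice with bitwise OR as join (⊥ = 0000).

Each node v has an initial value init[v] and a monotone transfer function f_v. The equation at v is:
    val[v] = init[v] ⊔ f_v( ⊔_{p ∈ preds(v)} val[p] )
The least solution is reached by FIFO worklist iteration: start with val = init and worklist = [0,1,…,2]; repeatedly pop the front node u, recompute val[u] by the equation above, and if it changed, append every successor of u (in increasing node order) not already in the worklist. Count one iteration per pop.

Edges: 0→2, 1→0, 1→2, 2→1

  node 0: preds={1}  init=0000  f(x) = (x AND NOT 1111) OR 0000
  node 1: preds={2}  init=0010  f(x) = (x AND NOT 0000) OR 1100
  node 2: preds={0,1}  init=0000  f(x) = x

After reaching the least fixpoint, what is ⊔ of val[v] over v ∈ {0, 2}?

Iteration log — 5 steps:
  step 1. node 0  ⊔preds=0010  new=0000  stable
  step 2. node 1  ⊔preds=0000  new=1110  old=0010  +wl: 0
  step 3. node 2  ⊔preds=1110  new=1110  old=0000  +wl: 1
  step 4. node 0  ⊔preds=1110  new=0000  stable
  step 5. node 1  ⊔preds=1110  new=1110  stable

Least fixpoint reached:
  node 0: 0000
  node 1: 1110
  node 2: 1110

1110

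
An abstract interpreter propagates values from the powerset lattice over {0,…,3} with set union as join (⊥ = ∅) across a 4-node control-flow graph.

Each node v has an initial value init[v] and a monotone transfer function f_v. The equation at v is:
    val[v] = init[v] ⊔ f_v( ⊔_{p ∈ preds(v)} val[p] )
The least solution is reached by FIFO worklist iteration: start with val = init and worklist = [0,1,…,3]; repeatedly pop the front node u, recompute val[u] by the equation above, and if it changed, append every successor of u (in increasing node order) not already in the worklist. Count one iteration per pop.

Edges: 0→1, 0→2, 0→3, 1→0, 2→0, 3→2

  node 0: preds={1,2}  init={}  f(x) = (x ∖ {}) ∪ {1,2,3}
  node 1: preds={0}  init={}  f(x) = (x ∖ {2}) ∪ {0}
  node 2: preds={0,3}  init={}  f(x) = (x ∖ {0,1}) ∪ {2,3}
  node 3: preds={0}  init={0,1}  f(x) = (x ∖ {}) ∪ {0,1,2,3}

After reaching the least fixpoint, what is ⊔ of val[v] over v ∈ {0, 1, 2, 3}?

Iteration log — 8 steps:
  step 1. node 0  ⊔preds={}  new={1,2,3}  old={}  +wl: 
  step 2. node 1  ⊔preds={1,2,3}  new={0,1,3}  old={}  +wl: 0
  step 3. node 2  ⊔preds={0,1,2,3}  new={2,3}  old={}  +wl: 
  step 4. node 3  ⊔preds={1,2,3}  new={0,1,2,3}  old={0,1}  +wl: 2
  step 5. node 0  ⊔preds={0,1,2,3}  new={0,1,2,3}  old={1,2,3}  +wl: 1,3
  step 6. node 2  ⊔preds={0,1,2,3}  new={2,3}  stable
  step 7. node 1  ⊔preds={0,1,2,3}  new={0,1,3}  stable
  step 8. node 3  ⊔preds={0,1,2,3}  new={0,1,2,3}  stable

Least fixpoint reached:
  node 0: {0,1,2,3}
  node 1: {0,1,3}
  node 2: {2,3}
  node 3: {0,1,2,3}

{0,1,2,3}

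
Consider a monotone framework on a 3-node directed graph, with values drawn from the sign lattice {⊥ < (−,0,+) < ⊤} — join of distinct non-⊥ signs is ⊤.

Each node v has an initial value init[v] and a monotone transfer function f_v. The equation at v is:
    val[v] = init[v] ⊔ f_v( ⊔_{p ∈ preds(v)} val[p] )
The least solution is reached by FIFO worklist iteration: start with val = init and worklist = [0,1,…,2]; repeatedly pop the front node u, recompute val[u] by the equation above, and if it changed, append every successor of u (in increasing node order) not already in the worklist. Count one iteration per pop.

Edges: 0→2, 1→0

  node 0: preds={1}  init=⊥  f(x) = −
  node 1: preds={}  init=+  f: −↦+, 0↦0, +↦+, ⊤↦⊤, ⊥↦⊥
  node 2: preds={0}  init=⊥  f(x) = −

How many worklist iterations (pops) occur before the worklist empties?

3

Trace (3 dequeues):
  [1] u=0 | in + | out − | prev ⊥ | push {}
  [2] u=1 | in ⊥ | out + | ==
  [3] u=2 | in − | out − | prev ⊥ | push {}

Converged values:
  [0] −
  [1] +
  [2] −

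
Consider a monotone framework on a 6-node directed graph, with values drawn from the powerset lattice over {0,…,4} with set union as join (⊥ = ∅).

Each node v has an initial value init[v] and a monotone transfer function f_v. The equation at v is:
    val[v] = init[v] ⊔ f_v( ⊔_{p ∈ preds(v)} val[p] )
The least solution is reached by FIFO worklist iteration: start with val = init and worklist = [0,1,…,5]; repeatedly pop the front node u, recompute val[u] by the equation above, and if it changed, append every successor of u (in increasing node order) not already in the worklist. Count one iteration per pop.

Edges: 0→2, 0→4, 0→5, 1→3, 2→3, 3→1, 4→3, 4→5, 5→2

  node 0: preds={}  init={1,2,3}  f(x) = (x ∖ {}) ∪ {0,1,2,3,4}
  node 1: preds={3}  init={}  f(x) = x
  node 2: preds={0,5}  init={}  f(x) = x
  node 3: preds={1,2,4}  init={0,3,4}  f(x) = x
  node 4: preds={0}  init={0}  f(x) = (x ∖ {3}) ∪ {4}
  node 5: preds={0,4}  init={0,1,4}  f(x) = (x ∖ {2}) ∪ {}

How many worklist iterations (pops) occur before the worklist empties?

Iteration log — 9 steps:
  step 1. node 0  ⊔preds={}  new={0,1,2,3,4}  old={1,2,3}  +wl: 
  step 2. node 1  ⊔preds={0,3,4}  new={0,3,4}  old={}  +wl: 
  step 3. node 2  ⊔preds={0,1,2,3,4}  new={0,1,2,3,4}  old={}  +wl: 
  step 4. node 3  ⊔preds={0,1,2,3,4}  new={0,1,2,3,4}  old={0,3,4}  +wl: 1
  step 5. node 4  ⊔preds={0,1,2,3,4}  new={0,1,2,4}  old={0}  +wl: 3
  step 6. node 5  ⊔preds={0,1,2,3,4}  new={0,1,3,4}  old={0,1,4}  +wl: 2
  step 7. node 1  ⊔preds={0,1,2,3,4}  new={0,1,2,3,4}  old={0,3,4}  +wl: 
  step 8. node 3  ⊔preds={0,1,2,3,4}  new={0,1,2,3,4}  stable
  step 9. node 2  ⊔preds={0,1,2,3,4}  new={0,1,2,3,4}  stable

Least fixpoint reached:
  node 0: {0,1,2,3,4}
  node 1: {0,1,2,3,4}
  node 2: {0,1,2,3,4}
  node 3: {0,1,2,3,4}
  node 4: {0,1,2,4}
  node 5: {0,1,3,4}

9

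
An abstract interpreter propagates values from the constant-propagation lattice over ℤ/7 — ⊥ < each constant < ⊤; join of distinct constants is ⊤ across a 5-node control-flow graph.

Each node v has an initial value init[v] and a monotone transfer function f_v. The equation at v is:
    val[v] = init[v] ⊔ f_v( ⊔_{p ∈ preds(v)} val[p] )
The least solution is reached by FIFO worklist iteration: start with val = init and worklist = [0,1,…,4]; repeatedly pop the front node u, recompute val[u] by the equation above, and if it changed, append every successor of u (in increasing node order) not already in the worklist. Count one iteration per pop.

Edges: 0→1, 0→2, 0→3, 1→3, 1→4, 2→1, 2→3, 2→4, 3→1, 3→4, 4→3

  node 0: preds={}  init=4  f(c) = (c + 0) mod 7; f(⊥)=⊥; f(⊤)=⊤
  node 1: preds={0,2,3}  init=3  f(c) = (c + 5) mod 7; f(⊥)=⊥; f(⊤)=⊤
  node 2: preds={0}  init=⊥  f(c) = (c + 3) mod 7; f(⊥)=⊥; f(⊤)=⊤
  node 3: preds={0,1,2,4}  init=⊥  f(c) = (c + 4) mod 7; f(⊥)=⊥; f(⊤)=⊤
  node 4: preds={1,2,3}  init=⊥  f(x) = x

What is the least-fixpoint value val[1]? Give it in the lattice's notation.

Worklist (7 pops):
  #1 pop 0: in=⊥ → 4 (no change)
  #2 pop 1: in=4 → ⊤ (was 3); enqueue []
  #3 pop 2: in=4 → 0 (was ⊥); enqueue [1]
  #4 pop 3: in=⊤ → ⊤ (was ⊥); enqueue []
  #5 pop 4: in=⊤ → ⊤ (was ⊥); enqueue [3]
  #6 pop 1: in=⊤ → ⊤ (no change)
  #7 pop 3: in=⊤ → ⊤ (no change)

Fixpoint:
  val[0] = 4
  val[1] = ⊤
  val[2] = 0
  val[3] = ⊤
  val[4] = ⊤

⊤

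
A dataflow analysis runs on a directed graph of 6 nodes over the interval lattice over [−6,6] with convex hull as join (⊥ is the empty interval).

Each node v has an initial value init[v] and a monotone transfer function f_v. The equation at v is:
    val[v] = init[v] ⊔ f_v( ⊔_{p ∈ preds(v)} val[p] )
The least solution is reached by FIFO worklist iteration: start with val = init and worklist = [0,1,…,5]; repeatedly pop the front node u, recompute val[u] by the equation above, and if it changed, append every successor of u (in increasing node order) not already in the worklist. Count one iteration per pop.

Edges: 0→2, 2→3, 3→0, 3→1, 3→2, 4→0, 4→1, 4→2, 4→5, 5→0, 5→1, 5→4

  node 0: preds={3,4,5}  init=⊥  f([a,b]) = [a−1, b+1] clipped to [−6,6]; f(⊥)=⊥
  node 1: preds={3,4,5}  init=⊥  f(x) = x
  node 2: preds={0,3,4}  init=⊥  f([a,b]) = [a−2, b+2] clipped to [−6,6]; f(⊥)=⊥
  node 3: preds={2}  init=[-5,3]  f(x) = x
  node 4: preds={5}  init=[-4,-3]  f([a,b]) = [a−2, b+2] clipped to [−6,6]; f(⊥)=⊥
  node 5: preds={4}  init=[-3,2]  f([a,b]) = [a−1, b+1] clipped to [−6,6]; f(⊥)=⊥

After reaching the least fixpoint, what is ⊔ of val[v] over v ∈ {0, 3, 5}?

[-6,6]

Worklist (17 pops):
  #1 pop 0: in=[-5,3] → [-6,4] (was ⊥); enqueue []
  #2 pop 1: in=[-5,3] → [-5,3] (was ⊥); enqueue []
  #3 pop 2: in=[-6,4] → [-6,6] (was ⊥); enqueue []
  #4 pop 3: in=[-6,6] → [-6,6] (was [-5,3]); enqueue [0,1,2]
  #5 pop 4: in=[-3,2] → [-5,4] (was [-4,-3]); enqueue []
  #6 pop 5: in=[-5,4] → [-6,5] (was [-3,2]); enqueue [4]
  #7 pop 0: in=[-6,6] → [-6,6] (was [-6,4]); enqueue []
  #8 pop 1: in=[-6,6] → [-6,6] (was [-5,3]); enqueue []
  #9 pop 2: in=[-6,6] → [-6,6] (no change)
  #10 pop 4: in=[-6,5] → [-6,6] (was [-5,4]); enqueue [0,1,2,5]
  #11 pop 0: in=[-6,6] → [-6,6] (no change)
  #12 pop 1: in=[-6,6] → [-6,6] (no change)
  #13 pop 2: in=[-6,6] → [-6,6] (no change)
  #14 pop 5: in=[-6,6] → [-6,6] (was [-6,5]); enqueue [0,1,4]
  #15 pop 0: in=[-6,6] → [-6,6] (no change)
  #16 pop 1: in=[-6,6] → [-6,6] (no change)
  #17 pop 4: in=[-6,6] → [-6,6] (no change)

Fixpoint:
  val[0] = [-6,6]
  val[1] = [-6,6]
  val[2] = [-6,6]
  val[3] = [-6,6]
  val[4] = [-6,6]
  val[5] = [-6,6]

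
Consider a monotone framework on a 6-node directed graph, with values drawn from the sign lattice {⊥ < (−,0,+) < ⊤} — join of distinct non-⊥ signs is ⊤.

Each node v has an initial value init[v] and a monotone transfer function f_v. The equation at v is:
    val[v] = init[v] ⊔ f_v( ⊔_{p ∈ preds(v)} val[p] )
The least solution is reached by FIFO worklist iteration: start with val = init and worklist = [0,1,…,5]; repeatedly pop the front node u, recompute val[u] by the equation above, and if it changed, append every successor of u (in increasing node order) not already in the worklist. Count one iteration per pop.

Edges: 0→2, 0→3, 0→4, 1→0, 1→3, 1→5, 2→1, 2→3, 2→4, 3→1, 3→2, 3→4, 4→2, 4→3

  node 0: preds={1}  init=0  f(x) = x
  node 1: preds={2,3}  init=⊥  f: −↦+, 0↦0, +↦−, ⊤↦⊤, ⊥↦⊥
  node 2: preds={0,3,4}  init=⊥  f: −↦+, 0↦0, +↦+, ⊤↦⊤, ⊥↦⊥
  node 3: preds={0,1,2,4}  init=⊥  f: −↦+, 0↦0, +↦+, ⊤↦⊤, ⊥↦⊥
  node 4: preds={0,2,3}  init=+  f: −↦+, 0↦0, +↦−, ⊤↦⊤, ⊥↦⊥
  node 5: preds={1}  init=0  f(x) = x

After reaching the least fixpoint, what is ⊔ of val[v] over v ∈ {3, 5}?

Worklist (14 pops):
  #1 pop 0: in=⊥ → 0 (no change)
  #2 pop 1: in=⊥ → ⊥ (no change)
  #3 pop 2: in=⊤ → ⊤ (was ⊥); enqueue [1]
  #4 pop 3: in=⊤ → ⊤ (was ⊥); enqueue [2]
  #5 pop 4: in=⊤ → ⊤ (was +); enqueue [3]
  #6 pop 5: in=⊥ → 0 (no change)
  #7 pop 1: in=⊤ → ⊤ (was ⊥); enqueue [0,5]
  #8 pop 2: in=⊤ → ⊤ (no change)
  #9 pop 3: in=⊤ → ⊤ (no change)
  #10 pop 0: in=⊤ → ⊤ (was 0); enqueue [2,3,4]
  #11 pop 5: in=⊤ → ⊤ (was 0); enqueue []
  #12 pop 2: in=⊤ → ⊤ (no change)
  #13 pop 3: in=⊤ → ⊤ (no change)
  #14 pop 4: in=⊤ → ⊤ (no change)

Fixpoint:
  val[0] = ⊤
  val[1] = ⊤
  val[2] = ⊤
  val[3] = ⊤
  val[4] = ⊤
  val[5] = ⊤

⊤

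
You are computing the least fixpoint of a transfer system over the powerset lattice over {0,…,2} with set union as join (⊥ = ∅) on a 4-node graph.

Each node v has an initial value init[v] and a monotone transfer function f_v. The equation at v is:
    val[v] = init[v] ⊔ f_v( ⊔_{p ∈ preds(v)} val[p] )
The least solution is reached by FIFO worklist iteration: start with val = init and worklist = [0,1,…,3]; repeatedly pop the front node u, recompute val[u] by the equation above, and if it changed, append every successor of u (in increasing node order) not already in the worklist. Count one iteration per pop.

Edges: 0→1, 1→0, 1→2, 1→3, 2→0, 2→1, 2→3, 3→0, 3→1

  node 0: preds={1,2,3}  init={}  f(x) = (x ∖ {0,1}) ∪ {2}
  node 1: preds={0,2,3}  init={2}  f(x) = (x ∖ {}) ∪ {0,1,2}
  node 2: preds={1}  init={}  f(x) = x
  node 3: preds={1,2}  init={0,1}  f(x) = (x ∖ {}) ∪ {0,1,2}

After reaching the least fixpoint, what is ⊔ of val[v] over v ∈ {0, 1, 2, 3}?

{0,1,2}

Iteration log — 6 steps:
  step 1. node 0  ⊔preds={0,1,2}  new={2}  old={}  +wl: 
  step 2. node 1  ⊔preds={0,1,2}  new={0,1,2}  old={2}  +wl: 0
  step 3. node 2  ⊔preds={0,1,2}  new={0,1,2}  old={}  +wl: 1
  step 4. node 3  ⊔preds={0,1,2}  new={0,1,2}  old={0,1}  +wl: 
  step 5. node 0  ⊔preds={0,1,2}  new={2}  stable
  step 6. node 1  ⊔preds={0,1,2}  new={0,1,2}  stable

Least fixpoint reached:
  node 0: {2}
  node 1: {0,1,2}
  node 2: {0,1,2}
  node 3: {0,1,2}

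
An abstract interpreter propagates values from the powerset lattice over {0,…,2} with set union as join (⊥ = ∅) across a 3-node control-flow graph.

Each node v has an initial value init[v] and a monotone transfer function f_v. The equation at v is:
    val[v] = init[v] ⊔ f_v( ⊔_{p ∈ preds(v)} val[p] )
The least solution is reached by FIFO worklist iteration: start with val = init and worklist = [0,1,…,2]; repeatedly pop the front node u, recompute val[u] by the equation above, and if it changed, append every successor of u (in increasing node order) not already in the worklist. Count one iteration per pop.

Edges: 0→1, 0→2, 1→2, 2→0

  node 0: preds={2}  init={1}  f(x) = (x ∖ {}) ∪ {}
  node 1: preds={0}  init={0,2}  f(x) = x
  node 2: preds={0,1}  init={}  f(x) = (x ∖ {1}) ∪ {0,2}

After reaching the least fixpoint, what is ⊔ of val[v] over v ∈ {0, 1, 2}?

{0,1,2}

Iteration log — 6 steps:
  step 1. node 0  ⊔preds={}  new={1}  stable
  step 2. node 1  ⊔preds={1}  new={0,1,2}  old={0,2}  +wl: 
  step 3. node 2  ⊔preds={0,1,2}  new={0,2}  old={}  +wl: 0
  step 4. node 0  ⊔preds={0,2}  new={0,1,2}  old={1}  +wl: 1,2
  step 5. node 1  ⊔preds={0,1,2}  new={0,1,2}  stable
  step 6. node 2  ⊔preds={0,1,2}  new={0,2}  stable

Least fixpoint reached:
  node 0: {0,1,2}
  node 1: {0,1,2}
  node 2: {0,2}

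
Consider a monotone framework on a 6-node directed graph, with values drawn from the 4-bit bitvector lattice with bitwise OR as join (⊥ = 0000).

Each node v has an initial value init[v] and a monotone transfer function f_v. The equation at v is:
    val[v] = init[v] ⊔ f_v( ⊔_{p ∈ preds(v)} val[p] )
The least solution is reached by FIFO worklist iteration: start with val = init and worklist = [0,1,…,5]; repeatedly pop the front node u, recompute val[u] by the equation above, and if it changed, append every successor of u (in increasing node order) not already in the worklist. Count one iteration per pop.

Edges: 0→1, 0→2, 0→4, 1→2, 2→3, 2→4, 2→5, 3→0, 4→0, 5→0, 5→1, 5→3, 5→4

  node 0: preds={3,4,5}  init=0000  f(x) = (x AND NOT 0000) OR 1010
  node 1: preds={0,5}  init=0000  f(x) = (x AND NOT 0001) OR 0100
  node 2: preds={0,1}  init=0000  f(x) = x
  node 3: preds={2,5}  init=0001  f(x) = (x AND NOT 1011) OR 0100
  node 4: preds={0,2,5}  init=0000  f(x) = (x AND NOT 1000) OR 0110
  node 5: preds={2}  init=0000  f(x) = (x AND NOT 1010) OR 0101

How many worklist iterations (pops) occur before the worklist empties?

Worklist (11 pops):
  #1 pop 0: in=0001 → 1011 (was 0000); enqueue []
  #2 pop 1: in=1011 → 1110 (was 0000); enqueue []
  #3 pop 2: in=1111 → 1111 (was 0000); enqueue []
  #4 pop 3: in=1111 → 0101 (was 0001); enqueue [0]
  #5 pop 4: in=1111 → 0111 (was 0000); enqueue []
  #6 pop 5: in=1111 → 0101 (was 0000); enqueue [1,3,4]
  #7 pop 0: in=0111 → 1111 (was 1011); enqueue [2]
  #8 pop 1: in=1111 → 1110 (no change)
  #9 pop 3: in=1111 → 0101 (no change)
  #10 pop 4: in=1111 → 0111 (no change)
  #11 pop 2: in=1111 → 1111 (no change)

Fixpoint:
  val[0] = 1111
  val[1] = 1110
  val[2] = 1111
  val[3] = 0101
  val[4] = 0111
  val[5] = 0101

11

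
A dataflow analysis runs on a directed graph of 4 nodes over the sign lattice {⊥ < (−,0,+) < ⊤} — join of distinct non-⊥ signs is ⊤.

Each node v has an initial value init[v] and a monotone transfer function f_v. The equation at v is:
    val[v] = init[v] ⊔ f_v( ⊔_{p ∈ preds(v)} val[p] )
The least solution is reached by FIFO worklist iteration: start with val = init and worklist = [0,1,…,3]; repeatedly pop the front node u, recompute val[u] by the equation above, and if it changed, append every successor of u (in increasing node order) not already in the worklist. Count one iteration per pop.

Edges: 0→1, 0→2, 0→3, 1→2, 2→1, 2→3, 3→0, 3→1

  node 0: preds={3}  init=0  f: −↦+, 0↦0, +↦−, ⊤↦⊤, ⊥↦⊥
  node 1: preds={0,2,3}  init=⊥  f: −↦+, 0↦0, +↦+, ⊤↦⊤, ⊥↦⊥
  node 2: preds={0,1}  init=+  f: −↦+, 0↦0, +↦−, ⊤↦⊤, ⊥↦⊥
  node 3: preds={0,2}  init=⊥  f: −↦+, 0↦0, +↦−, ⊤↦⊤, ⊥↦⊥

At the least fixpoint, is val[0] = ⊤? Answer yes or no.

yes

Iteration log — 9 steps:
  step 1. node 0  ⊔preds=⊥  new=0  stable
  step 2. node 1  ⊔preds=⊤  new=⊤  old=⊥  +wl: 
  step 3. node 2  ⊔preds=⊤  new=⊤  old=+  +wl: 1
  step 4. node 3  ⊔preds=⊤  new=⊤  old=⊥  +wl: 0
  step 5. node 1  ⊔preds=⊤  new=⊤  stable
  step 6. node 0  ⊔preds=⊤  new=⊤  old=0  +wl: 1,2,3
  step 7. node 1  ⊔preds=⊤  new=⊤  stable
  step 8. node 2  ⊔preds=⊤  new=⊤  stable
  step 9. node 3  ⊔preds=⊤  new=⊤  stable

Least fixpoint reached:
  node 0: ⊤
  node 1: ⊤
  node 2: ⊤
  node 3: ⊤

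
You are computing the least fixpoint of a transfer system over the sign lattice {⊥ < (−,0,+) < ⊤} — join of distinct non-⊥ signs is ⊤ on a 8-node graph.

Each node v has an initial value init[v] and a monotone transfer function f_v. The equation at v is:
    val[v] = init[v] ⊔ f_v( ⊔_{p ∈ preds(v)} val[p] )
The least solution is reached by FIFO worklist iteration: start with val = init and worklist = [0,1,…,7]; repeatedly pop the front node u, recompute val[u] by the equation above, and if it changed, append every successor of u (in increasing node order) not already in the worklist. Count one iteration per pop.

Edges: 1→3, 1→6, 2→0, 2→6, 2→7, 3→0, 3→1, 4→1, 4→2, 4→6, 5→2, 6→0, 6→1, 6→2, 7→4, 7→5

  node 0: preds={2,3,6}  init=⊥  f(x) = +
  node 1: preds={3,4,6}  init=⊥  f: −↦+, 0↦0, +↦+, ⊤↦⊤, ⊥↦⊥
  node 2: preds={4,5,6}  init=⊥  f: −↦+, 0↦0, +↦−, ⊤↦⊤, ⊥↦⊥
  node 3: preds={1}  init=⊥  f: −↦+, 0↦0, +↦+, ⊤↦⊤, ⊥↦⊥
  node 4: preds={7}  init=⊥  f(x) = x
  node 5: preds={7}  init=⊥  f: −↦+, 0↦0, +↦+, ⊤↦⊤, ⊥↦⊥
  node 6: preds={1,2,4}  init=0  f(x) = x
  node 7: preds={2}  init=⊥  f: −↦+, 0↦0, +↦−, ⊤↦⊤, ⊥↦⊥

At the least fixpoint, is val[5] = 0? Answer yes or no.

Trace (15 dequeues):
  [1] u=0 | in 0 | out + | prev ⊥ | push {}
  [2] u=1 | in 0 | out 0 | prev ⊥ | push {}
  [3] u=2 | in 0 | out 0 | prev ⊥ | push {0}
  [4] u=3 | in 0 | out 0 | prev ⊥ | push {1}
  [5] u=4 | in ⊥ | out ⊥ | ==
  [6] u=5 | in ⊥ | out ⊥ | ==
  [7] u=6 | in 0 | out 0 | ==
  [8] u=7 | in 0 | out 0 | prev ⊥ | push {4,5}
  [9] u=0 | in 0 | out + | ==
  [10] u=1 | in 0 | out 0 | ==
  [11] u=4 | in 0 | out 0 | prev ⊥ | push {1,2,6}
  [12] u=5 | in 0 | out 0 | prev ⊥ | push {}
  [13] u=1 | in 0 | out 0 | ==
  [14] u=2 | in 0 | out 0 | ==
  [15] u=6 | in 0 | out 0 | ==

Converged values:
  [0] +
  [1] 0
  [2] 0
  [3] 0
  [4] 0
  [5] 0
  [6] 0
  [7] 0

yes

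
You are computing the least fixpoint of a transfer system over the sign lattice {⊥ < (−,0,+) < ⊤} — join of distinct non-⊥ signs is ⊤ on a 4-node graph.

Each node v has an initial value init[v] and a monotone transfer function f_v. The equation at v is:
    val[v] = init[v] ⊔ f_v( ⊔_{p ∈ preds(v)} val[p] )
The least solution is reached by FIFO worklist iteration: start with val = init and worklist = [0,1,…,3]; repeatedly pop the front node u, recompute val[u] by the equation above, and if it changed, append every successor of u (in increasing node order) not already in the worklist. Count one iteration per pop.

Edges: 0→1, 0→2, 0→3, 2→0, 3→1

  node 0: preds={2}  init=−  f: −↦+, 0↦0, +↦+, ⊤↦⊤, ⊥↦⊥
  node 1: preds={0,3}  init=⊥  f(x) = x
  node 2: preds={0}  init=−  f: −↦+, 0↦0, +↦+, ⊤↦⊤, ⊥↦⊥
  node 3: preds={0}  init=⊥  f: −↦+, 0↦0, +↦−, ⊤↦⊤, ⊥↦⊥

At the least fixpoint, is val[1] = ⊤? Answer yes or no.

yes

Trace (6 dequeues):
  [1] u=0 | in − | out ⊤ | prev − | push {}
  [2] u=1 | in ⊤ | out ⊤ | prev ⊥ | push {}
  [3] u=2 | in ⊤ | out ⊤ | prev − | push {0}
  [4] u=3 | in ⊤ | out ⊤ | prev ⊥ | push {1}
  [5] u=0 | in ⊤ | out ⊤ | ==
  [6] u=1 | in ⊤ | out ⊤ | ==

Converged values:
  [0] ⊤
  [1] ⊤
  [2] ⊤
  [3] ⊤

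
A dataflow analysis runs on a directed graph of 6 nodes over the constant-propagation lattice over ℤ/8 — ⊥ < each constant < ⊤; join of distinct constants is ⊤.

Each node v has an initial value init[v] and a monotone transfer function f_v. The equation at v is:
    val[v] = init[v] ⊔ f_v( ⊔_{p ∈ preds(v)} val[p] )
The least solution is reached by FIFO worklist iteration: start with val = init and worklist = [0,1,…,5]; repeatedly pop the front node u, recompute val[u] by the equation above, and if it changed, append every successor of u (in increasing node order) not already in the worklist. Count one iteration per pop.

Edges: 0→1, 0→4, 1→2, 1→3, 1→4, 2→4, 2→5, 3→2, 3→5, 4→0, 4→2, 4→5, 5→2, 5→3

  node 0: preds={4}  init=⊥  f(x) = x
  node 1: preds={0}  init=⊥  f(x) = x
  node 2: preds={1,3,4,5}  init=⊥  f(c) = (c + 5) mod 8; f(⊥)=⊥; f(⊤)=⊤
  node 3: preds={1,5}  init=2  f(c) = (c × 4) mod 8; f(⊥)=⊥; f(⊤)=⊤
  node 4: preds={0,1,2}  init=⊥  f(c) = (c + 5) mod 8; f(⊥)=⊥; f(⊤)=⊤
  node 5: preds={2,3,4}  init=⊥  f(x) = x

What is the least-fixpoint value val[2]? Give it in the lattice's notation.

Iteration log — 19 steps:
  step 1. node 0  ⊔preds=⊥  new=⊥  stable
  step 2. node 1  ⊔preds=⊥  new=⊥  stable
  step 3. node 2  ⊔preds=2  new=7  old=⊥  +wl: 
  step 4. node 3  ⊔preds=⊥  new=2  stable
  step 5. node 4  ⊔preds=7  new=4  old=⊥  +wl: 0,2
  step 6. node 5  ⊔preds=⊤  new=⊤  old=⊥  +wl: 3
  step 7. node 0  ⊔preds=4  new=4  old=⊥  +wl: 1,4
  step 8. node 2  ⊔preds=⊤  new=⊤  old=7  +wl: 5
  step 9. node 3  ⊔preds=⊤  new=⊤  old=2  +wl: 2
  step 10. node 1  ⊔preds=4  new=4  old=⊥  +wl: 3
  step 11. node 4  ⊔preds=⊤  new=⊤  old=4  +wl: 0
  step 12. node 5  ⊔preds=⊤  new=⊤  stable
  step 13. node 2  ⊔preds=⊤  new=⊤  stable
  step 14. node 3  ⊔preds=⊤  new=⊤  stable
  step 15. node 0  ⊔preds=⊤  new=⊤  old=4  +wl: 1,4
  step 16. node 1  ⊔preds=⊤  new=⊤  old=4  +wl: 2,3
  step 17. node 4  ⊔preds=⊤  new=⊤  stable
  step 18. node 2  ⊔preds=⊤  new=⊤  stable
  step 19. node 3  ⊔preds=⊤  new=⊤  stable

Least fixpoint reached:
  node 0: ⊤
  node 1: ⊤
  node 2: ⊤
  node 3: ⊤
  node 4: ⊤
  node 5: ⊤

⊤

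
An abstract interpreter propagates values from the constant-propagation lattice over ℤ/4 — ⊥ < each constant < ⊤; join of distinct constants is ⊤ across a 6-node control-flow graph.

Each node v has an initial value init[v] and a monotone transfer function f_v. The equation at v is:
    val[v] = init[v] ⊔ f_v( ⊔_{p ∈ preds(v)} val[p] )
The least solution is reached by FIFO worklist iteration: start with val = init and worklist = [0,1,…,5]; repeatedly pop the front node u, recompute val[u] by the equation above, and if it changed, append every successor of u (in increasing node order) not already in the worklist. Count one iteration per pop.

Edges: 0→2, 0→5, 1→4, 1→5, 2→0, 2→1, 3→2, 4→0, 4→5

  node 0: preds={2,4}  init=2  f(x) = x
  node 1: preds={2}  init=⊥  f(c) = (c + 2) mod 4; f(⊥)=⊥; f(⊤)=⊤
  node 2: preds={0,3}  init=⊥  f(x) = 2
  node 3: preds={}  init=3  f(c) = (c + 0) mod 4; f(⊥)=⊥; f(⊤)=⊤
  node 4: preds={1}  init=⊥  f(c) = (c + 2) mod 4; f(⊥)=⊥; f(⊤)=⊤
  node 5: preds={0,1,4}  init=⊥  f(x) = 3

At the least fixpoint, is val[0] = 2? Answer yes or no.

Iteration log — 11 steps:
  step 1. node 0  ⊔preds=⊥  new=2  stable
  step 2. node 1  ⊔preds=⊥  new=⊥  stable
  step 3. node 2  ⊔preds=⊤  new=2  old=⊥  +wl: 0,1
  step 4. node 3  ⊔preds=⊥  new=3  stable
  step 5. node 4  ⊔preds=⊥  new=⊥  stable
  step 6. node 5  ⊔preds=2  new=3  old=⊥  +wl: 
  step 7. node 0  ⊔preds=2  new=2  stable
  step 8. node 1  ⊔preds=2  new=0  old=⊥  +wl: 4,5
  step 9. node 4  ⊔preds=0  new=2  old=⊥  +wl: 0
  step 10. node 5  ⊔preds=⊤  new=3  stable
  step 11. node 0  ⊔preds=2  new=2  stable

Least fixpoint reached:
  node 0: 2
  node 1: 0
  node 2: 2
  node 3: 3
  node 4: 2
  node 5: 3

yes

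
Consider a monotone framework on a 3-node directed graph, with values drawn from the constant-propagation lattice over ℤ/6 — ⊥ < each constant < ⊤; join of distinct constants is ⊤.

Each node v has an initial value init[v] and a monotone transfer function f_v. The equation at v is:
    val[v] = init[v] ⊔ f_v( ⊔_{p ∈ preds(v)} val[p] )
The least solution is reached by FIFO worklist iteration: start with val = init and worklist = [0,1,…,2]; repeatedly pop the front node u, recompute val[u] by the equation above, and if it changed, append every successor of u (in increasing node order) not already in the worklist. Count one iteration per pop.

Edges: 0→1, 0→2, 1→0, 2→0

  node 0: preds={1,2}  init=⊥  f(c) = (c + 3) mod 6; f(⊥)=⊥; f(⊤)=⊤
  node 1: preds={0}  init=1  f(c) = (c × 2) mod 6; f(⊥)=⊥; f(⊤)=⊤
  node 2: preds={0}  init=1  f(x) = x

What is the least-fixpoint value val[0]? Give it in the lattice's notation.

⊤

Worklist (6 pops):
  #1 pop 0: in=1 → 4 (was ⊥); enqueue []
  #2 pop 1: in=4 → ⊤ (was 1); enqueue [0]
  #3 pop 2: in=4 → ⊤ (was 1); enqueue []
  #4 pop 0: in=⊤ → ⊤ (was 4); enqueue [1,2]
  #5 pop 1: in=⊤ → ⊤ (no change)
  #6 pop 2: in=⊤ → ⊤ (no change)

Fixpoint:
  val[0] = ⊤
  val[1] = ⊤
  val[2] = ⊤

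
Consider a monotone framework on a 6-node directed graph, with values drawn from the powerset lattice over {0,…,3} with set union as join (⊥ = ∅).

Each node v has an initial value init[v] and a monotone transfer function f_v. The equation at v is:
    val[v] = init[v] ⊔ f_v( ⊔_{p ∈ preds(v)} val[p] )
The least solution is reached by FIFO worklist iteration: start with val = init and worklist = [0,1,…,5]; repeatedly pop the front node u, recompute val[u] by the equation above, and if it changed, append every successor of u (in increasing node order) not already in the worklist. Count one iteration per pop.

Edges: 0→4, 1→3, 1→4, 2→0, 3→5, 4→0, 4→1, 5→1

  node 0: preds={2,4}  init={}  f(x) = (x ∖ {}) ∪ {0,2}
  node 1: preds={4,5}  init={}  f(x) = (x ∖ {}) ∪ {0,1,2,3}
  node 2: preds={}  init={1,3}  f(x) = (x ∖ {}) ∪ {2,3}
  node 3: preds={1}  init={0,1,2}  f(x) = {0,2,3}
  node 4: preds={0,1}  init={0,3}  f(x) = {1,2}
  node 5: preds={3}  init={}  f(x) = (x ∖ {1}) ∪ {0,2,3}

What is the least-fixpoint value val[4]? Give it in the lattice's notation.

{0,1,2,3}

Trace (8 dequeues):
  [1] u=0 | in {0,1,3} | out {0,1,2,3} | prev {} | push {}
  [2] u=1 | in {0,3} | out {0,1,2,3} | prev {} | push {}
  [3] u=2 | in {} | out {1,2,3} | prev {1,3} | push {0}
  [4] u=3 | in {0,1,2,3} | out {0,1,2,3} | prev {0,1,2} | push {}
  [5] u=4 | in {0,1,2,3} | out {0,1,2,3} | prev {0,3} | push {1}
  [6] u=5 | in {0,1,2,3} | out {0,2,3} | prev {} | push {}
  [7] u=0 | in {0,1,2,3} | out {0,1,2,3} | ==
  [8] u=1 | in {0,1,2,3} | out {0,1,2,3} | ==

Converged values:
  [0] {0,1,2,3}
  [1] {0,1,2,3}
  [2] {1,2,3}
  [3] {0,1,2,3}
  [4] {0,1,2,3}
  [5] {0,2,3}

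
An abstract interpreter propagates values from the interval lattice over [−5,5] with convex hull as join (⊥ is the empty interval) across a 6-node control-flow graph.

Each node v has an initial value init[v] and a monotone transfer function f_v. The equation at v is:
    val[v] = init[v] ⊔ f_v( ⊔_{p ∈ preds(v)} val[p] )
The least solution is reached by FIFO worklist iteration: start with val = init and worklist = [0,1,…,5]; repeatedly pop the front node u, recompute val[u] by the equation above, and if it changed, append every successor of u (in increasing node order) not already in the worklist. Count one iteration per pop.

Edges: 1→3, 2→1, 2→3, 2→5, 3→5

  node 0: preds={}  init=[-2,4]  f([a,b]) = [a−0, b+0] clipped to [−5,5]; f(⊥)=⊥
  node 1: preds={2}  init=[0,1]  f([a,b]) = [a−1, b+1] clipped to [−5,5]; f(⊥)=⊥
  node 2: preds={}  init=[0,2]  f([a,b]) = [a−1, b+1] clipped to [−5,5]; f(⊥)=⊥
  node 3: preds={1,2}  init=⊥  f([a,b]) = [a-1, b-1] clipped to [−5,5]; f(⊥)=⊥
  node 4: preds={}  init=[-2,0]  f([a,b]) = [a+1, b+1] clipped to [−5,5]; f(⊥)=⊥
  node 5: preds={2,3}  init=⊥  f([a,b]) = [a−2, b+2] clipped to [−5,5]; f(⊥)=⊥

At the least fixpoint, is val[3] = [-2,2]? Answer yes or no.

Trace (6 dequeues):
  [1] u=0 | in ⊥ | out [-2,4] | ==
  [2] u=1 | in [0,2] | out [-1,3] | prev [0,1] | push {}
  [3] u=2 | in ⊥ | out [0,2] | ==
  [4] u=3 | in [-1,3] | out [-2,2] | prev ⊥ | push {}
  [5] u=4 | in ⊥ | out [-2,0] | ==
  [6] u=5 | in [-2,2] | out [-4,4] | prev ⊥ | push {}

Converged values:
  [0] [-2,4]
  [1] [-1,3]
  [2] [0,2]
  [3] [-2,2]
  [4] [-2,0]
  [5] [-4,4]

yes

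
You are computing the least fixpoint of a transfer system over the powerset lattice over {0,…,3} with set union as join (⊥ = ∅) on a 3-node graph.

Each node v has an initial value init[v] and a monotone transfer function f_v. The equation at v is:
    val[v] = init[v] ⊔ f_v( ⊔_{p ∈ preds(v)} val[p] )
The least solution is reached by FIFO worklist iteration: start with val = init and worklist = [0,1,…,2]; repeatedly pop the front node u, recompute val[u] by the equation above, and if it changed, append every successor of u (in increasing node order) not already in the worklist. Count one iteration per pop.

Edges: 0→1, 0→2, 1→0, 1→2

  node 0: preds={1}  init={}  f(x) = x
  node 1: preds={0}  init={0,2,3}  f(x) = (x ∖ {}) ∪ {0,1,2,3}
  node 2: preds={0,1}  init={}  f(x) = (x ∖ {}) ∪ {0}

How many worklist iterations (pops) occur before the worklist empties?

6

Iteration log — 6 steps:
  step 1. node 0  ⊔preds={0,2,3}  new={0,2,3}  old={}  +wl: 
  step 2. node 1  ⊔preds={0,2,3}  new={0,1,2,3}  old={0,2,3}  +wl: 0
  step 3. node 2  ⊔preds={0,1,2,3}  new={0,1,2,3}  old={}  +wl: 
  step 4. node 0  ⊔preds={0,1,2,3}  new={0,1,2,3}  old={0,2,3}  +wl: 1,2
  step 5. node 1  ⊔preds={0,1,2,3}  new={0,1,2,3}  stable
  step 6. node 2  ⊔preds={0,1,2,3}  new={0,1,2,3}  stable

Least fixpoint reached:
  node 0: {0,1,2,3}
  node 1: {0,1,2,3}
  node 2: {0,1,2,3}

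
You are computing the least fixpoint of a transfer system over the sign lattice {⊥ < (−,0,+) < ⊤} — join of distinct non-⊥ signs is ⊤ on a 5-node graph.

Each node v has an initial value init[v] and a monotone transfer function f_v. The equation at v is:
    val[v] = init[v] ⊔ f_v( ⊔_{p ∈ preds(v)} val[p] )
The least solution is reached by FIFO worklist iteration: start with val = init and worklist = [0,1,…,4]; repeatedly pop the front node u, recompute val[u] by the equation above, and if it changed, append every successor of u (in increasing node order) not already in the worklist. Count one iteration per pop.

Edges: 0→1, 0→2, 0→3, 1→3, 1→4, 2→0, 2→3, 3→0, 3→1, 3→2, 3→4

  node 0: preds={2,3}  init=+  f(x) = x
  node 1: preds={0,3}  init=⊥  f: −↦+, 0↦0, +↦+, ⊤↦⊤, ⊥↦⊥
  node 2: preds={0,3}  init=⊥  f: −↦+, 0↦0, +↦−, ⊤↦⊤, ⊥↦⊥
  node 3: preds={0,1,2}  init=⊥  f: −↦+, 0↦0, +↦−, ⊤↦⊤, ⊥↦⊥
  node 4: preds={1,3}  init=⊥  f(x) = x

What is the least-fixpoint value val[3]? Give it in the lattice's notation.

⊤

Trace (11 dequeues):
  [1] u=0 | in ⊥ | out + | ==
  [2] u=1 | in + | out + | prev ⊥ | push {}
  [3] u=2 | in + | out − | prev ⊥ | push {0}
  [4] u=3 | in ⊤ | out ⊤ | prev ⊥ | push {1,2}
  [5] u=4 | in ⊤ | out ⊤ | prev ⊥ | push {}
  [6] u=0 | in ⊤ | out ⊤ | prev + | push {3}
  [7] u=1 | in ⊤ | out ⊤ | prev + | push {4}
  [8] u=2 | in ⊤ | out ⊤ | prev − | push {0}
  [9] u=3 | in ⊤ | out ⊤ | ==
  [10] u=4 | in ⊤ | out ⊤ | ==
  [11] u=0 | in ⊤ | out ⊤ | ==

Converged values:
  [0] ⊤
  [1] ⊤
  [2] ⊤
  [3] ⊤
  [4] ⊤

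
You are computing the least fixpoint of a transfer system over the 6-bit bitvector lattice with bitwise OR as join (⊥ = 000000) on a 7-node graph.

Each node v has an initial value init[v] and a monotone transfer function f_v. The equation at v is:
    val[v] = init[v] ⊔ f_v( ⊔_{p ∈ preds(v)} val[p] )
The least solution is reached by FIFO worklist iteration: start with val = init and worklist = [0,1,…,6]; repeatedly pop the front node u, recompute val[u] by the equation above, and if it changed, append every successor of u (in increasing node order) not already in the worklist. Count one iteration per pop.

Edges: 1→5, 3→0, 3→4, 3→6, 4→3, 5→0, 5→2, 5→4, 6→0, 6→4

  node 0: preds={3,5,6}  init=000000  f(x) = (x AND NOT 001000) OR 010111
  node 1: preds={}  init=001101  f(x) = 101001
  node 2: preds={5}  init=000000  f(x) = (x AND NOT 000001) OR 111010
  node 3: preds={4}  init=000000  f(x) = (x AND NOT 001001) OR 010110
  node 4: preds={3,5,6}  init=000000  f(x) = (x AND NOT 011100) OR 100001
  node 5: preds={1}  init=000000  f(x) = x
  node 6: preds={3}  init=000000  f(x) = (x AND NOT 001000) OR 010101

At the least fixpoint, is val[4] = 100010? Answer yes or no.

Worklist (15 pops):
  #1 pop 0: in=000000 → 010111 (was 000000); enqueue []
  #2 pop 1: in=000000 → 101101 (was 001101); enqueue []
  #3 pop 2: in=000000 → 111010 (was 000000); enqueue []
  #4 pop 3: in=000000 → 010110 (was 000000); enqueue [0]
  #5 pop 4: in=010110 → 100011 (was 000000); enqueue [3]
  #6 pop 5: in=101101 → 101101 (was 000000); enqueue [2,4]
  #7 pop 6: in=010110 → 010111 (was 000000); enqueue []
  #8 pop 0: in=111111 → 110111 (was 010111); enqueue []
  #9 pop 3: in=100011 → 110110 (was 010110); enqueue [0,6]
  #10 pop 2: in=101101 → 111110 (was 111010); enqueue []
  #11 pop 4: in=111111 → 100011 (no change)
  #12 pop 0: in=111111 → 110111 (no change)
  #13 pop 6: in=110110 → 110111 (was 010111); enqueue [0,4]
  #14 pop 0: in=111111 → 110111 (no change)
  #15 pop 4: in=111111 → 100011 (no change)

Fixpoint:
  val[0] = 110111
  val[1] = 101101
  val[2] = 111110
  val[3] = 110110
  val[4] = 100011
  val[5] = 101101
  val[6] = 110111

no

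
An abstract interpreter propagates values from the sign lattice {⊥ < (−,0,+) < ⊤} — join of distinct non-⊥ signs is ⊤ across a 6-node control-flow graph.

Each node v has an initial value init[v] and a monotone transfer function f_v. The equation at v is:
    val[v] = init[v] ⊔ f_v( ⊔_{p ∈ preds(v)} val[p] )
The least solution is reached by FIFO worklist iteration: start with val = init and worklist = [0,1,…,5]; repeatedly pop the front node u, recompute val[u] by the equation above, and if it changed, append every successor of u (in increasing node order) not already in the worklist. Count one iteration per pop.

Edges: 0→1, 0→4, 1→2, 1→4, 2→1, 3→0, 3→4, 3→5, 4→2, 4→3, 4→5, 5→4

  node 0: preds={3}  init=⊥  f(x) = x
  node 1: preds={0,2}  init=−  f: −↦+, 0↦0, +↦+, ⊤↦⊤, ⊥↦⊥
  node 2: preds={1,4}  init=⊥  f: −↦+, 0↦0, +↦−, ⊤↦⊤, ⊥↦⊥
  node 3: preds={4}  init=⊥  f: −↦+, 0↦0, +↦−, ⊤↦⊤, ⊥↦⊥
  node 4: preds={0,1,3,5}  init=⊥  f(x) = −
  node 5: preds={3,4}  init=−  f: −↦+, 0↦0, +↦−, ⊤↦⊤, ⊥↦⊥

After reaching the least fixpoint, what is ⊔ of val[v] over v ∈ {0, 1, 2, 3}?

⊤

Trace (15 dequeues):
  [1] u=0 | in ⊥ | out ⊥ | ==
  [2] u=1 | in ⊥ | out − | ==
  [3] u=2 | in − | out + | prev ⊥ | push {1}
  [4] u=3 | in ⊥ | out ⊥ | ==
  [5] u=4 | in − | out − | prev ⊥ | push {2,3}
  [6] u=5 | in − | out ⊤ | prev − | push {4}
  [7] u=1 | in + | out ⊤ | prev − | push {}
  [8] u=2 | in ⊤ | out ⊤ | prev + | push {1}
  [9] u=3 | in − | out + | prev ⊥ | push {0,5}
  [10] u=4 | in ⊤ | out − | ==
  [11] u=1 | in ⊤ | out ⊤ | ==
  [12] u=0 | in + | out + | prev ⊥ | push {1,4}
  [13] u=5 | in ⊤ | out ⊤ | ==
  [14] u=1 | in ⊤ | out ⊤ | ==
  [15] u=4 | in ⊤ | out − | ==

Converged values:
  [0] +
  [1] ⊤
  [2] ⊤
  [3] +
  [4] −
  [5] ⊤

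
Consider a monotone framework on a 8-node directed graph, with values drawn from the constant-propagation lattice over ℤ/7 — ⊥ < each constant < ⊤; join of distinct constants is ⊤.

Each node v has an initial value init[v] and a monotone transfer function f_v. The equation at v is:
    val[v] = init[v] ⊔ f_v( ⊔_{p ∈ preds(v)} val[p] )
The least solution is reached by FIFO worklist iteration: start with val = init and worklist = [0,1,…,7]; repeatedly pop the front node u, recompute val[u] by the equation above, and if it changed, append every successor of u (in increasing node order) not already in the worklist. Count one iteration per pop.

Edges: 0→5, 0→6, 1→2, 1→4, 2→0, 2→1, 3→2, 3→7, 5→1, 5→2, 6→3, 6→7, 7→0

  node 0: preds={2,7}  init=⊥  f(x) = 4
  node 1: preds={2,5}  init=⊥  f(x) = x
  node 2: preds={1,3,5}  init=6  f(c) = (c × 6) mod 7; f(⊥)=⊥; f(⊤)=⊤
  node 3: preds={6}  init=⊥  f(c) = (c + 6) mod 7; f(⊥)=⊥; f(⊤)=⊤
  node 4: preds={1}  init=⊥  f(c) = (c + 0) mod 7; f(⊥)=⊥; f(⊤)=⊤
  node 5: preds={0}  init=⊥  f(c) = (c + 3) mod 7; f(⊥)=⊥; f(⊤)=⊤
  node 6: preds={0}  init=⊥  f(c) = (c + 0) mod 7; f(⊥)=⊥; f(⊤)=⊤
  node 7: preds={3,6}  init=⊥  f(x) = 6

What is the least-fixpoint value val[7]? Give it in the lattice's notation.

6

Worklist (15 pops):
  #1 pop 0: in=6 → 4 (was ⊥); enqueue []
  #2 pop 1: in=6 → 6 (was ⊥); enqueue []
  #3 pop 2: in=6 → ⊤ (was 6); enqueue [0,1]
  #4 pop 3: in=⊥ → ⊥ (no change)
  #5 pop 4: in=6 → 6 (was ⊥); enqueue []
  #6 pop 5: in=4 → 0 (was ⊥); enqueue [2]
  #7 pop 6: in=4 → 4 (was ⊥); enqueue [3]
  #8 pop 7: in=4 → 6 (was ⊥); enqueue []
  #9 pop 0: in=⊤ → 4 (no change)
  #10 pop 1: in=⊤ → ⊤ (was 6); enqueue [4]
  #11 pop 2: in=⊤ → ⊤ (no change)
  #12 pop 3: in=4 → 3 (was ⊥); enqueue [2,7]
  #13 pop 4: in=⊤ → ⊤ (was 6); enqueue []
  #14 pop 2: in=⊤ → ⊤ (no change)
  #15 pop 7: in=⊤ → 6 (no change)

Fixpoint:
  val[0] = 4
  val[1] = ⊤
  val[2] = ⊤
  val[3] = 3
  val[4] = ⊤
  val[5] = 0
  val[6] = 4
  val[7] = 6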